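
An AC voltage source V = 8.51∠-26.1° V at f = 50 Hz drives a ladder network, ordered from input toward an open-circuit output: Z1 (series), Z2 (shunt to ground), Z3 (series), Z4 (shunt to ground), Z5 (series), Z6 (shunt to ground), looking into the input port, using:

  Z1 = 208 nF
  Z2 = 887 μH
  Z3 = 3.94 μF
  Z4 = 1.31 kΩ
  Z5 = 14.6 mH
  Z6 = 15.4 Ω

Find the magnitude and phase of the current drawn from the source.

Step 1 — Angular frequency: ω = 2π·f = 2π·50 = 314.2 rad/s.
Step 2 — Component impedances:
  Z1: Z = 1/(jωC) = -j/(ω·C) = 0 - j1.53e+04 Ω
  Z2: Z = jωL = j·314.2·0.000887 = 0 + j0.2787 Ω
  Z3: Z = 1/(jωC) = -j/(ω·C) = 0 - j807.9 Ω
  Z4: Z = R = 1310 Ω
  Z5: Z = jωL = j·314.2·0.0146 = 0 + j4.587 Ω
  Z6: Z = R = 15.4 Ω
Step 3 — Ladder network (open output): work backward from the far end, alternating series and parallel combinations. Z_in = 0 - j1.53e+04 Ω = 1.53e+04∠-90.0° Ω.
Step 4 — Source phasor: V = 8.51∠-26.1° V = 7.642 - j3.744 V.
Step 5 — Ohm's law: I = V / Z_total = (7.642 - j3.744) / (0 - j1.53e+04) = 0.0002446 + j0.0004994 A.
Step 6 — Convert to polar: |I| = 0.0005561 A, ∠I = 63.9°.

I = 0.0005561∠63.9° A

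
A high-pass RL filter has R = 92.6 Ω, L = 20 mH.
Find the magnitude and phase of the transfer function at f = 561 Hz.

Step 1 — Angular frequency: ω = 2π·561 = 3525 rad/s.
Step 2 — Transfer function: H(jω) = jωL/(R + jωL).
Step 3 — Numerator jωL = j·70.5; denominator R + jωL = 92.6 + j70.5.
Step 4 — H = 0.3669 + j0.482.
Step 5 — Magnitude: |H| = 0.6057 (-4.4 dB); phase: φ = 52.7°.

|H| = 0.6057 (-4.4 dB), φ = 52.7°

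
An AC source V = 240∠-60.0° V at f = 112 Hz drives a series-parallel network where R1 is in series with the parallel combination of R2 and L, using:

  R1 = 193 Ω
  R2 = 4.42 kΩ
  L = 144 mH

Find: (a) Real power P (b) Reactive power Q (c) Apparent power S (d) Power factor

Step 1 — Angular frequency: ω = 2π·f = 2π·112 = 703.7 rad/s.
Step 2 — Component impedances:
  R1: Z = R = 193 Ω
  R2: Z = R = 4420 Ω
  L: Z = jωL = j·703.7·0.144 = 0 + j101.3 Ω
Step 3 — Parallel branch: R2 || L = 1/(1/R2 + 1/L) = 2.322 + j101.3 Ω.
Step 4 — Series with R1: Z_total = R1 + (R2 || L) = 195.3 + j101.3 Ω = 220∠27.4° Ω.
Step 5 — Source phasor: V = 240∠-60.0° V = 120 - j207.8 V.
Step 6 — Current: I = V / Z = 0.04932 - j1.09 A = 1.091∠-87.4° A.
Step 7 — Complex power: S = V·I* = 232.4 + j120.5 VA.
Step 8 — Real power: P = Re(S) = 232.4 W.
Step 9 — Reactive power: Q = Im(S) = 120.5 VAR.
Step 10 — Apparent power: |S| = 261.8 VA.
Step 11 — Power factor: PF = P/|S| = 0.8877 (lagging).

(a) P = 232.4 W  (b) Q = 120.5 VAR  (c) S = 261.8 VA  (d) PF = 0.8877 (lagging)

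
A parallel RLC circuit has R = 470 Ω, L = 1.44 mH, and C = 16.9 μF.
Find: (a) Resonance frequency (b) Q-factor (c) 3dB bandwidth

Step 1 — Resonance: ω₀ = 1/√(LC) = 1/√(0.00144·1.69e-05) = 6410 rad/s.
Step 2 — f₀ = ω₀/(2π) = 1020 Hz.
Step 3 — Parallel Q: Q = R/(ω₀L) = 470/(6410·0.00144) = 50.92.
Step 4 — Bandwidth: Δω = ω₀/Q = 125.9 rad/s; BW = Δω/(2π) = 20.04 Hz.

(a) f₀ = 1020 Hz  (b) Q = 50.92  (c) BW = 20.04 Hz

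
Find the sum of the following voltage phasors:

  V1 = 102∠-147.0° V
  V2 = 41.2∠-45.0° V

Step 1 — Convert each phasor to rectangular form:
  V1 = 102·(cos(-147.0°) + j·sin(-147.0°)) = -85.54 - j55.55 V
  V2 = 41.2·(cos(-45.0°) + j·sin(-45.0°)) = 29.13 - j29.13 V
Step 2 — Sum components: V_total = -56.41 - j84.69 V.
Step 3 — Convert to polar: |V_total| = 101.8 V, ∠V_total = -123.7°.

V_total = 101.8∠-123.7° V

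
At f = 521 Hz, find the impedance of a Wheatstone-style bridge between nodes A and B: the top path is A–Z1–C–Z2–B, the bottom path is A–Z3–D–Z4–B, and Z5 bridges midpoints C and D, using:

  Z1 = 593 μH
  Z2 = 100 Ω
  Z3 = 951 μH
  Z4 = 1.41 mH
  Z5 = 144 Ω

Step 1 — Angular frequency: ω = 2π·f = 2π·521 = 3274 rad/s.
Step 2 — Component impedances:
  Z1: Z = jωL = j·3274·0.000593 = 0 + j1.941 Ω
  Z2: Z = R = 100 Ω
  Z3: Z = jωL = j·3274·0.000951 = 0 + j3.113 Ω
  Z4: Z = jωL = j·3274·0.00141 = 0 + j4.616 Ω
  Z5: Z = R = 144 Ω
Step 3 — Bridge requires nodal analysis (the Z5 bridge couples midpoints C and D, so the two paths cannot be reduced to a simple series/parallel combination). Setting node B to ground and injecting 1 A at node A, the 3-node admittance system at A, C, D solves to V_A = Z_AB = 0.6557 + j7.653 Ω = 7.681∠85.1° Ω.

Z = 0.6557 + j7.653 Ω = 7.681∠85.1° Ω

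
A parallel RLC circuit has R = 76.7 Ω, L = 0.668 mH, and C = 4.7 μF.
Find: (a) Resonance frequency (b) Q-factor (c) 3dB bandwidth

Step 1 — Resonance: ω₀ = 1/√(LC) = 1/√(0.000668·4.7e-06) = 1.785e+04 rad/s.
Step 2 — f₀ = ω₀/(2π) = 2840 Hz.
Step 3 — Parallel Q: Q = R/(ω₀L) = 76.7/(1.785e+04·0.000668) = 6.434.
Step 4 — Bandwidth: Δω = ω₀/Q = 2774 rad/s; BW = Δω/(2π) = 441.5 Hz.

(a) f₀ = 2840 Hz  (b) Q = 6.434  (c) BW = 441.5 Hz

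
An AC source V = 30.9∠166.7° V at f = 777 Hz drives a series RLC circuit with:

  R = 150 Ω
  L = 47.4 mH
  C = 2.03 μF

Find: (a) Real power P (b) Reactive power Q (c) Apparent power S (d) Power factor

Step 1 — Angular frequency: ω = 2π·f = 2π·777 = 4882 rad/s.
Step 2 — Component impedances:
  R: Z = R = 150 Ω
  L: Z = jωL = j·4882·0.0474 = 0 + j231.4 Ω
  C: Z = 1/(jωC) = -j/(ω·C) = 0 - j100.9 Ω
Step 3 — Series combination: Z_total = R + L + C = 150 + j130.5 Ω = 198.8∠41.0° Ω.
Step 4 — Source phasor: V = 30.9∠166.7° V = -30.07 + j7.109 V.
Step 5 — Current: I = V / Z = -0.09064 + j0.1262 A = 0.1554∠125.7° A.
Step 6 — Complex power: S = V·I* = 3.623 + j3.152 VA.
Step 7 — Real power: P = Re(S) = 3.623 W.
Step 8 — Reactive power: Q = Im(S) = 3.152 VAR.
Step 9 — Apparent power: |S| = 4.802 VA.
Step 10 — Power factor: PF = P/|S| = 0.7544 (lagging).

(a) P = 3.623 W  (b) Q = 3.152 VAR  (c) S = 4.802 VA  (d) PF = 0.7544 (lagging)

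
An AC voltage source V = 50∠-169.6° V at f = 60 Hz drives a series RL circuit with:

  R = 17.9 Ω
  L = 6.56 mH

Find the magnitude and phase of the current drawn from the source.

Step 1 — Angular frequency: ω = 2π·f = 2π·60 = 377 rad/s.
Step 2 — Component impedances:
  R: Z = R = 17.9 Ω
  L: Z = jωL = j·377·0.00656 = 0 + j2.473 Ω
Step 3 — Series combination: Z_total = R + L = 17.9 + j2.473 Ω = 18.07∠7.9° Ω.
Step 4 — Source phasor: V = 50∠-169.6° V = -49.18 - j9.026 V.
Step 5 — Ohm's law: I = V / Z_total = (-49.18 - j9.026) / (17.9 + j2.473) = -2.764 - j0.1223 A.
Step 6 — Convert to polar: |I| = 2.767 A, ∠I = -177.5°.

I = 2.767∠-177.5° A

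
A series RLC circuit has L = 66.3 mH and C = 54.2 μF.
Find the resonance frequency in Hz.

Step 1 — Resonance condition Im(Z)=0 gives ω₀ = 1/√(LC).
Step 2 — ω₀ = 1/√(0.0663·5.42e-05) = 527.5 rad/s.
Step 3 — f₀ = ω₀/(2π) = 83.96 Hz.

f₀ = 83.96 Hz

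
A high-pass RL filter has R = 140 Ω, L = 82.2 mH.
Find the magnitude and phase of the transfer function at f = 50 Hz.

Step 1 — Angular frequency: ω = 2π·50 = 314.2 rad/s.
Step 2 — Transfer function: H(jω) = jωL/(R + jωL).
Step 3 — Numerator jωL = j·25.82; denominator R + jωL = 140 + j25.82.
Step 4 — H = 0.0329 + j0.1784.
Step 5 — Magnitude: |H| = 0.1814 (-14.8 dB); phase: φ = 79.5°.

|H| = 0.1814 (-14.8 dB), φ = 79.5°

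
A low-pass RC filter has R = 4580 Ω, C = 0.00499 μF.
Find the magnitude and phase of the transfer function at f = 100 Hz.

Step 1 — Angular frequency: ω = 2π·100 = 628.3 rad/s.
Step 2 — Transfer function: H(jω) = 1/(1 + jωRC).
Step 3 — Denominator: 1 + jωRC = 1 + j·628.3·4580·4.99e-09 = 1 + j0.01436.
Step 4 — H = 0.9998 - j0.01436.
Step 5 — Magnitude: |H| = 0.9999 (-0.0 dB); phase: φ = -0.8°.

|H| = 0.9999 (-0.0 dB), φ = -0.8°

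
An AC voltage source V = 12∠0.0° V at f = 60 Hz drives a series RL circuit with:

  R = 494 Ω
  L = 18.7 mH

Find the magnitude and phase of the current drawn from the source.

Step 1 — Angular frequency: ω = 2π·f = 2π·60 = 377 rad/s.
Step 2 — Component impedances:
  R: Z = R = 494 Ω
  L: Z = jωL = j·377·0.0187 = 0 + j7.05 Ω
Step 3 — Series combination: Z_total = R + L = 494 + j7.05 Ω = 494.1∠0.8° Ω.
Step 4 — Source phasor: V = 12∠0.0° V = 12 V.
Step 5 — Ohm's law: I = V / Z_total = (12) / (494 + j7.05) = 0.02429 - j0.0003466 A.
Step 6 — Convert to polar: |I| = 0.02429 A, ∠I = -0.8°.

I = 0.02429∠-0.8° A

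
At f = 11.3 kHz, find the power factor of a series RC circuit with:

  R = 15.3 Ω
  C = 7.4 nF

Step 1 — Angular frequency: ω = 2π·f = 2π·1.13e+04 = 7.1e+04 rad/s.
Step 2 — Component impedances:
  R: Z = R = 15.3 Ω
  C: Z = 1/(jωC) = -j/(ω·C) = 0 - j1903 Ω
Step 3 — Series combination: Z_total = R + C = 15.3 - j1903 Ω = 1903∠-89.5° Ω.
Step 4 — Power factor: PF = cos(φ) = Re(Z)/|Z| = 15.3/1903.4 = 0.008038.
Step 5 — Type: Im(Z) = -1903 ⇒ leading (phase φ = -89.5°).

PF = 0.008038 (leading, φ = -89.5°)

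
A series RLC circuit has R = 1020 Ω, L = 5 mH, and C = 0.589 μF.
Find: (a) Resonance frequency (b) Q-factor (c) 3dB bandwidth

Step 1 — Resonance: ω₀ = 1/√(LC) = 1/√(0.005·5.89e-07) = 1.843e+04 rad/s.
Step 2 — f₀ = ω₀/(2π) = 2933 Hz.
Step 3 — Series Q: Q = ω₀L/R = 1.843e+04·0.005/1020 = 0.09033.
Step 4 — Bandwidth: Δω = ω₀/Q = 2.04e+05 rad/s; BW = Δω/(2π) = 3.247e+04 Hz.

(a) f₀ = 2933 Hz  (b) Q = 0.09033  (c) BW = 3.247e+04 Hz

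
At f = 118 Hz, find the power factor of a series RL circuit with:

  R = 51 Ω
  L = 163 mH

Step 1 — Angular frequency: ω = 2π·f = 2π·118 = 741.4 rad/s.
Step 2 — Component impedances:
  R: Z = R = 51 Ω
  L: Z = jωL = j·741.4·0.163 = 0 + j120.9 Ω
Step 3 — Series combination: Z_total = R + L = 51 + j120.9 Ω = 131.2∠67.1° Ω.
Step 4 — Power factor: PF = cos(φ) = Re(Z)/|Z| = 51/131.17 = 0.3888.
Step 5 — Type: Im(Z) = 120.9 ⇒ lagging (phase φ = 67.1°).

PF = 0.3888 (lagging, φ = 67.1°)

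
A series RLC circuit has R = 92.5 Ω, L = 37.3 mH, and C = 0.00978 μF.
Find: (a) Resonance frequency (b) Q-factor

Step 1 — Resonance condition Im(Z)=0 gives ω₀ = 1/√(LC).
Step 2 — ω₀ = 1/√(0.0373·9.78e-09) = 5.236e+04 rad/s.
Step 3 — f₀ = ω₀/(2π) = 8333 Hz.
Step 4 — Series Q: Q = ω₀L/R = 5.236e+04·0.0373/92.5 = 21.11.

(a) f₀ = 8333 Hz  (b) Q = 21.11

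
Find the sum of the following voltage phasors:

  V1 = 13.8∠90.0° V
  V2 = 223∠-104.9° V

Step 1 — Convert each phasor to rectangular form:
  V1 = 13.8·(cos(90.0°) + j·sin(90.0°)) = 0 + j13.8 V
  V2 = 223·(cos(-104.9°) + j·sin(-104.9°)) = -57.34 - j215.5 V
Step 2 — Sum components: V_total = -57.34 - j201.7 V.
Step 3 — Convert to polar: |V_total| = 209.7 V, ∠V_total = -105.9°.

V_total = 209.7∠-105.9° V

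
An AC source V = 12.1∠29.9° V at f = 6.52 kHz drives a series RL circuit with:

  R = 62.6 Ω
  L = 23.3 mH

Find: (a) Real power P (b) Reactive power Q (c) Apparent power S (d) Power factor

Step 1 — Angular frequency: ω = 2π·f = 2π·6520 = 4.097e+04 rad/s.
Step 2 — Component impedances:
  R: Z = R = 62.6 Ω
  L: Z = jωL = j·4.097e+04·0.0233 = 0 + j954.5 Ω
Step 3 — Series combination: Z_total = R + L = 62.6 + j954.5 Ω = 956.6∠86.2° Ω.
Step 4 — Source phasor: V = 12.1∠29.9° V = 10.49 + j6.032 V.
Step 5 — Current: I = V / Z = 0.00701 - j0.01053 A = 0.01265∠-56.3° A.
Step 6 — Complex power: S = V·I* = 0.01002 + j0.1527 VA.
Step 7 — Real power: P = Re(S) = 0.01002 W.
Step 8 — Reactive power: Q = Im(S) = 0.1527 VAR.
Step 9 — Apparent power: |S| = 0.1531 VA.
Step 10 — Power factor: PF = P/|S| = 0.06544 (lagging).

(a) P = 0.01002 W  (b) Q = 0.1527 VAR  (c) S = 0.1531 VA  (d) PF = 0.06544 (lagging)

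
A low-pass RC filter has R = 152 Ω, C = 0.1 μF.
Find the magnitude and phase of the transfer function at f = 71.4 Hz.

Step 1 — Angular frequency: ω = 2π·71.4 = 448.6 rad/s.
Step 2 — Transfer function: H(jω) = 1/(1 + jωRC).
Step 3 — Denominator: 1 + jωRC = 1 + j·448.6·152·1e-07 = 1 + j0.006819.
Step 4 — H = 1 - j0.006819.
Step 5 — Magnitude: |H| = 1 (-0.0 dB); phase: φ = -0.4°.

|H| = 1 (-0.0 dB), φ = -0.4°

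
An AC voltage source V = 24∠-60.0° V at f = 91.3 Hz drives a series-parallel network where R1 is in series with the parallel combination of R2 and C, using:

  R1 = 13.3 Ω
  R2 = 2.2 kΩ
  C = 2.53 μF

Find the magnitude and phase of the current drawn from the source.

Step 1 — Angular frequency: ω = 2π·f = 2π·91.3 = 573.7 rad/s.
Step 2 — Component impedances:
  R1: Z = R = 13.3 Ω
  R2: Z = R = 2200 Ω
  C: Z = 1/(jωC) = -j/(ω·C) = 0 - j689 Ω
Step 3 — Parallel branch: R2 || C = 1/(1/R2 + 1/C) = 196.5 - j627.5 Ω.
Step 4 — Series with R1: Z_total = R1 + (R2 || C) = 209.8 - j627.5 Ω = 661.6∠-71.5° Ω.
Step 5 — Source phasor: V = 24∠-60.0° V = 12 - j20.78 V.
Step 6 — Ohm's law: I = V / Z_total = (12 - j20.78) / (209.8 - j627.5) = 0.03555 + j0.007239 A.
Step 7 — Convert to polar: |I| = 0.03627 A, ∠I = 11.5°.

I = 0.03627∠11.5° A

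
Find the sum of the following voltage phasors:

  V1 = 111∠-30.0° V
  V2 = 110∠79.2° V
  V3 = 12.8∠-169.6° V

Step 1 — Convert each phasor to rectangular form:
  V1 = 111·(cos(-30.0°) + j·sin(-30.0°)) = 96.13 - j55.5 V
  V2 = 110·(cos(79.2°) + j·sin(79.2°)) = 20.61 + j108.1 V
  V3 = 12.8·(cos(-169.6°) + j·sin(-169.6°)) = -12.59 - j2.311 V
Step 2 — Sum components: V_total = 104.2 + j50.24 V.
Step 3 — Convert to polar: |V_total| = 115.6 V, ∠V_total = 25.8°.

V_total = 115.6∠25.8° V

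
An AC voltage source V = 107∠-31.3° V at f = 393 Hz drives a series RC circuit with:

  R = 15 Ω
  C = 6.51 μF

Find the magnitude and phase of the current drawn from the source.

Step 1 — Angular frequency: ω = 2π·f = 2π·393 = 2469 rad/s.
Step 2 — Component impedances:
  R: Z = R = 15 Ω
  C: Z = 1/(jωC) = -j/(ω·C) = 0 - j62.21 Ω
Step 3 — Series combination: Z_total = R + C = 15 - j62.21 Ω = 63.99∠-76.4° Ω.
Step 4 — Source phasor: V = 107∠-31.3° V = 91.43 - j55.59 V.
Step 5 — Ohm's law: I = V / Z_total = (91.43 - j55.59) / (15 - j62.21) = 1.179 + j1.185 A.
Step 6 — Convert to polar: |I| = 1.672 A, ∠I = 45.1°.

I = 1.672∠45.1° A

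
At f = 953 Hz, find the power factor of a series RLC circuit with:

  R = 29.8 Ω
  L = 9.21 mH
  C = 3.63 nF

Step 1 — Angular frequency: ω = 2π·f = 2π·953 = 5988 rad/s.
Step 2 — Component impedances:
  R: Z = R = 29.8 Ω
  L: Z = jωL = j·5988·0.00921 = 0 + j55.15 Ω
  C: Z = 1/(jωC) = -j/(ω·C) = 0 - j4.601e+04 Ω
Step 3 — Series combination: Z_total = R + L + C = 29.8 - j4.595e+04 Ω = 4.595e+04∠-90.0° Ω.
Step 4 — Power factor: PF = cos(φ) = Re(Z)/|Z| = 29.8/4.595e+04 = 0.0006485.
Step 5 — Type: Im(Z) = -4.595e+04 ⇒ leading (phase φ = -90.0°).

PF = 0.0006485 (leading, φ = -90.0°)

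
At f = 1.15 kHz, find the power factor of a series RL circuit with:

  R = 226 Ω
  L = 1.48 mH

Step 1 — Angular frequency: ω = 2π·f = 2π·1150 = 7226 rad/s.
Step 2 — Component impedances:
  R: Z = R = 226 Ω
  L: Z = jωL = j·7226·0.00148 = 0 + j10.69 Ω
Step 3 — Series combination: Z_total = R + L = 226 + j10.69 Ω = 226.3∠2.7° Ω.
Step 4 — Power factor: PF = cos(φ) = Re(Z)/|Z| = 226/226.25 = 0.9989.
Step 5 — Type: Im(Z) = 10.69 ⇒ lagging (phase φ = 2.7°).

PF = 0.9989 (lagging, φ = 2.7°)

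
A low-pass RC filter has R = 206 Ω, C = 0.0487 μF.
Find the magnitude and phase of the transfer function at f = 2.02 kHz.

Step 1 — Angular frequency: ω = 2π·2020 = 1.269e+04 rad/s.
Step 2 — Transfer function: H(jω) = 1/(1 + jωRC).
Step 3 — Denominator: 1 + jωRC = 1 + j·1.269e+04·206·4.87e-08 = 1 + j0.1273.
Step 4 — H = 0.984 - j0.1253.
Step 5 — Magnitude: |H| = 0.992 (-0.1 dB); phase: φ = -7.3°.

|H| = 0.992 (-0.1 dB), φ = -7.3°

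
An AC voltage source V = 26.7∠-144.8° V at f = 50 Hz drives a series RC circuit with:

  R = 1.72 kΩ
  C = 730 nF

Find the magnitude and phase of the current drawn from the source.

Step 1 — Angular frequency: ω = 2π·f = 2π·50 = 314.2 rad/s.
Step 2 — Component impedances:
  R: Z = R = 1720 Ω
  C: Z = 1/(jωC) = -j/(ω·C) = 0 - j4360 Ω
Step 3 — Series combination: Z_total = R + C = 1720 - j4360 Ω = 4687∠-68.5° Ω.
Step 4 — Source phasor: V = 26.7∠-144.8° V = -21.82 - j15.39 V.
Step 5 — Ohm's law: I = V / Z_total = (-21.82 - j15.39) / (1720 - j4360) = 0.001346 - j0.005535 A.
Step 6 — Convert to polar: |I| = 0.005696 A, ∠I = -76.3°.

I = 0.005696∠-76.3° A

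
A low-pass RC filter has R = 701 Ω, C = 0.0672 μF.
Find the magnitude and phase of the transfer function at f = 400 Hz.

Step 1 — Angular frequency: ω = 2π·400 = 2513 rad/s.
Step 2 — Transfer function: H(jω) = 1/(1 + jωRC).
Step 3 — Denominator: 1 + jωRC = 1 + j·2513·701·6.72e-08 = 1 + j0.1184.
Step 4 — H = 0.9862 - j0.1168.
Step 5 — Magnitude: |H| = 0.9931 (-0.1 dB); phase: φ = -6.8°.

|H| = 0.9931 (-0.1 dB), φ = -6.8°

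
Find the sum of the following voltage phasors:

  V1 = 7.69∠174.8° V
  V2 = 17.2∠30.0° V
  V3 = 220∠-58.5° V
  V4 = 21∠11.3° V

Step 1 — Convert each phasor to rectangular form:
  V1 = 7.69·(cos(174.8°) + j·sin(174.8°)) = -7.658 + j0.697 V
  V2 = 17.2·(cos(30.0°) + j·sin(30.0°)) = 14.9 + j8.6 V
  V3 = 220·(cos(-58.5°) + j·sin(-58.5°)) = 114.9 - j187.6 V
  V4 = 21·(cos(11.3°) + j·sin(11.3°)) = 20.59 + j4.115 V
Step 2 — Sum components: V_total = 142.8 - j174.2 V.
Step 3 — Convert to polar: |V_total| = 225.2 V, ∠V_total = -50.7°.

V_total = 225.2∠-50.7° V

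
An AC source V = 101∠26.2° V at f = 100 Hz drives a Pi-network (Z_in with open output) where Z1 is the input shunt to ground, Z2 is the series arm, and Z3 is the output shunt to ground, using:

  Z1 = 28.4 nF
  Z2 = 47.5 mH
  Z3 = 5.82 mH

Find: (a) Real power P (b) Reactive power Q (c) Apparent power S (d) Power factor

Step 1 — Angular frequency: ω = 2π·f = 2π·100 = 628.3 rad/s.
Step 2 — Component impedances:
  Z1: Z = 1/(jωC) = -j/(ω·C) = 0 - j5.604e+04 Ω
  Z2: Z = jωL = j·628.3·0.0475 = 0 + j29.85 Ω
  Z3: Z = jωL = j·628.3·0.00582 = 0 + j3.657 Ω
Step 3 — With open output, the series arm Z2 and the output shunt Z3 appear in series to ground: Z2 + Z3 = 0 + j33.5 Ω.
Step 4 — Parallel with input shunt Z1: Z_in = Z1 || (Z2 + Z3) = 0 + j33.52 Ω = 33.52∠90.0° Ω.
Step 5 — Source phasor: V = 101∠26.2° V = 90.62 + j44.59 V.
Step 6 — Current: I = V / Z = 1.33 - j2.703 A = 3.013∠-63.8° A.
Step 7 — Complex power: S = V·I* = 0 + j304.3 VA.
Step 8 — Real power: P = Re(S) = 0 W.
Step 9 — Reactive power: Q = Im(S) = 304.3 VAR.
Step 10 — Apparent power: |S| = 304.3 VA.
Step 11 — Power factor: PF = P/|S| = 0 (lagging).

(a) P = 0 W  (b) Q = 304.3 VAR  (c) S = 304.3 VA  (d) PF = 0 (lagging)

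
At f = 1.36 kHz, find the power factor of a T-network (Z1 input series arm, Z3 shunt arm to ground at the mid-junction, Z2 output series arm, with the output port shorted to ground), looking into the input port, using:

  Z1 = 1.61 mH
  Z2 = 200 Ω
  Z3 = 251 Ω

Step 1 — Angular frequency: ω = 2π·f = 2π·1360 = 8545 rad/s.
Step 2 — Component impedances:
  Z1: Z = jωL = j·8545·0.00161 = 0 + j13.76 Ω
  Z2: Z = R = 200 Ω
  Z3: Z = R = 251 Ω
Step 3 — With the output port shorted to ground, the output series arm Z2 runs from the junction to ground; the shunt arm Z3 also runs from the junction to ground. They appear in parallel: Z3 || Z2 = 111.3 Ω.
Step 4 — Series with input arm Z1: Z_in = Z1 + (Z3 || Z2) = 111.3 + j13.76 Ω = 112.2∠7.0° Ω.
Step 5 — Power factor: PF = cos(φ) = Re(Z)/|Z| = 111.31/112.16 = 0.9924.
Step 6 — Type: Im(Z) = 13.76 ⇒ lagging (phase φ = 7.0°).

PF = 0.9924 (lagging, φ = 7.0°)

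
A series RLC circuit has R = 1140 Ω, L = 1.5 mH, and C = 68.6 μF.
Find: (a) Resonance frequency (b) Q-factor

Step 1 — Resonance condition Im(Z)=0 gives ω₀ = 1/√(LC).
Step 2 — ω₀ = 1/√(0.0015·6.86e-05) = 3117 rad/s.
Step 3 — f₀ = ω₀/(2π) = 496.1 Hz.
Step 4 — Series Q: Q = ω₀L/R = 3117·0.0015/1140 = 0.004102.

(a) f₀ = 496.1 Hz  (b) Q = 0.004102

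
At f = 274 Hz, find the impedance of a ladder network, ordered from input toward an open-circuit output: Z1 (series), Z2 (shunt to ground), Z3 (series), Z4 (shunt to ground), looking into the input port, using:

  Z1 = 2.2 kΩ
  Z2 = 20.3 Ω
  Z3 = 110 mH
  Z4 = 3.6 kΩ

Step 1 — Angular frequency: ω = 2π·f = 2π·274 = 1722 rad/s.
Step 2 — Component impedances:
  Z1: Z = R = 2200 Ω
  Z2: Z = R = 20.3 Ω
  Z3: Z = jωL = j·1722·0.11 = 0 + j189.4 Ω
  Z4: Z = R = 3600 Ω
Step 3 — Ladder network (open output): work backward from the far end, alternating series and parallel combinations. Z_in = 2220 + j0.005938 Ω = 2220∠0.0° Ω.

Z = 2220 + j0.005938 Ω = 2220∠0.0° Ω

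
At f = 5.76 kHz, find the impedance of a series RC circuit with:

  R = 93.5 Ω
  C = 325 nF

Step 1 — Angular frequency: ω = 2π·f = 2π·5760 = 3.619e+04 rad/s.
Step 2 — Component impedances:
  R: Z = R = 93.5 Ω
  C: Z = 1/(jωC) = -j/(ω·C) = 0 - j85.02 Ω
Step 3 — Series combination: Z_total = R + C = 93.5 - j85.02 Ω = 126.4∠-42.3° Ω.

Z = 93.5 - j85.02 Ω = 126.4∠-42.3° Ω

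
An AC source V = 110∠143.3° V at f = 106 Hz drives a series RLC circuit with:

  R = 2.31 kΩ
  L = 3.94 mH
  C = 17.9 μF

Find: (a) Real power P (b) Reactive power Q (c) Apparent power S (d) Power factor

Step 1 — Angular frequency: ω = 2π·f = 2π·106 = 666 rad/s.
Step 2 — Component impedances:
  R: Z = R = 2310 Ω
  L: Z = jωL = j·666·0.00394 = 0 + j2.624 Ω
  C: Z = 1/(jωC) = -j/(ω·C) = 0 - j83.88 Ω
Step 3 — Series combination: Z_total = R + L + C = 2310 - j81.26 Ω = 2311∠-2.0° Ω.
Step 4 — Source phasor: V = 110∠143.3° V = -88.2 + j65.74 V.
Step 5 — Current: I = V / Z = -0.03913 + j0.02708 A = 0.04759∠145.3° A.
Step 6 — Complex power: S = V·I* = 5.232 - j0.184 VA.
Step 7 — Real power: P = Re(S) = 5.232 W.
Step 8 — Reactive power: Q = Im(S) = -0.184 VAR.
Step 9 — Apparent power: |S| = 5.235 VA.
Step 10 — Power factor: PF = P/|S| = 0.9994 (leading).

(a) P = 5.232 W  (b) Q = -0.184 VAR  (c) S = 5.235 VA  (d) PF = 0.9994 (leading)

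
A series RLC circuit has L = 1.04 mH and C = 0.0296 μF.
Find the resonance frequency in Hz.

Step 1 — Resonance condition Im(Z)=0 gives ω₀ = 1/√(LC).
Step 2 — ω₀ = 1/√(0.00104·2.96e-08) = 1.802e+05 rad/s.
Step 3 — f₀ = ω₀/(2π) = 2.869e+04 Hz.

f₀ = 2.869e+04 Hz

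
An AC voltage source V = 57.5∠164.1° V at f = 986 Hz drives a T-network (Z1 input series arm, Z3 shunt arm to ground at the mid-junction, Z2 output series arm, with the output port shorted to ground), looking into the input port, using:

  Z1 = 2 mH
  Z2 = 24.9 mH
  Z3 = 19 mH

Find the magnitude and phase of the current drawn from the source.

Step 1 — Angular frequency: ω = 2π·f = 2π·986 = 6195 rad/s.
Step 2 — Component impedances:
  Z1: Z = jωL = j·6195·0.002 = 0 + j12.39 Ω
  Z2: Z = jωL = j·6195·0.0249 = 0 + j154.3 Ω
  Z3: Z = jωL = j·6195·0.019 = 0 + j117.7 Ω
Step 3 — With the output port shorted to ground, the output series arm Z2 runs from the junction to ground; the shunt arm Z3 also runs from the junction to ground. They appear in parallel: Z3 || Z2 = 0 + j66.76 Ω.
Step 4 — Series with input arm Z1: Z_in = Z1 + (Z3 || Z2) = 0 + j79.15 Ω = 79.15∠90.0° Ω.
Step 5 — Source phasor: V = 57.5∠164.1° V = -55.3 + j15.75 V.
Step 6 — Ohm's law: I = V / Z_total = (-55.3 + j15.75) / (0 + j79.15) = 0.199 + j0.6986 A.
Step 7 — Convert to polar: |I| = 0.7264 A, ∠I = 74.1°.

I = 0.7264∠74.1° A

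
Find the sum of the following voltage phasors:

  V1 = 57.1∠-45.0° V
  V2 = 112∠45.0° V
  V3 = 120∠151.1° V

Step 1 — Convert each phasor to rectangular form:
  V1 = 57.1·(cos(-45.0°) + j·sin(-45.0°)) = 40.38 - j40.38 V
  V2 = 112·(cos(45.0°) + j·sin(45.0°)) = 79.2 + j79.2 V
  V3 = 120·(cos(151.1°) + j·sin(151.1°)) = -105.1 + j57.99 V
Step 2 — Sum components: V_total = 14.52 + j96.81 V.
Step 3 — Convert to polar: |V_total| = 97.9 V, ∠V_total = 81.5°.

V_total = 97.9∠81.5° V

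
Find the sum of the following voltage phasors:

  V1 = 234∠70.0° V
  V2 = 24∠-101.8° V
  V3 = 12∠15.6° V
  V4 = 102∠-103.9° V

Step 1 — Convert each phasor to rectangular form:
  V1 = 234·(cos(70.0°) + j·sin(70.0°)) = 80.03 + j219.9 V
  V2 = 24·(cos(-101.8°) + j·sin(-101.8°)) = -4.908 - j23.49 V
  V3 = 12·(cos(15.6°) + j·sin(15.6°)) = 11.56 + j3.227 V
  V4 = 102·(cos(-103.9°) + j·sin(-103.9°)) = -24.5 - j99.01 V
Step 2 — Sum components: V_total = 62.18 + j100.6 V.
Step 3 — Convert to polar: |V_total| = 118.3 V, ∠V_total = 58.3°.

V_total = 118.3∠58.3° V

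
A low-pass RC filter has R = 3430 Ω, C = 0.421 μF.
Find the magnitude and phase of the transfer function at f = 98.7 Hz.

Step 1 — Angular frequency: ω = 2π·98.7 = 620.2 rad/s.
Step 2 — Transfer function: H(jω) = 1/(1 + jωRC).
Step 3 — Denominator: 1 + jωRC = 1 + j·620.2·3430·4.21e-07 = 1 + j0.8955.
Step 4 — H = 0.555 - j0.497.
Step 5 — Magnitude: |H| = 0.745 (-2.6 dB); phase: φ = -41.8°.

|H| = 0.745 (-2.6 dB), φ = -41.8°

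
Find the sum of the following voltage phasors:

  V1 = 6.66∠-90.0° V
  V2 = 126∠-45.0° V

Step 1 — Convert each phasor to rectangular form:
  V1 = 6.66·(cos(-90.0°) + j·sin(-90.0°)) = 0 - j6.66 V
  V2 = 126·(cos(-45.0°) + j·sin(-45.0°)) = 89.1 - j89.1 V
Step 2 — Sum components: V_total = 89.1 - j95.76 V.
Step 3 — Convert to polar: |V_total| = 130.8 V, ∠V_total = -47.1°.

V_total = 130.8∠-47.1° V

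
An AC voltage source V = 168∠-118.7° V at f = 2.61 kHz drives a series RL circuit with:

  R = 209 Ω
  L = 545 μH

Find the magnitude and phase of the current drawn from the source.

Step 1 — Angular frequency: ω = 2π·f = 2π·2610 = 1.64e+04 rad/s.
Step 2 — Component impedances:
  R: Z = R = 209 Ω
  L: Z = jωL = j·1.64e+04·0.000545 = 0 + j8.938 Ω
Step 3 — Series combination: Z_total = R + L = 209 + j8.938 Ω = 209.2∠2.4° Ω.
Step 4 — Source phasor: V = 168∠-118.7° V = -80.68 - j147.4 V.
Step 5 — Ohm's law: I = V / Z_total = (-80.68 - j147.4) / (209 + j8.938) = -0.4154 - j0.6873 A.
Step 6 — Convert to polar: |I| = 0.8031 A, ∠I = -121.1°.

I = 0.8031∠-121.1° A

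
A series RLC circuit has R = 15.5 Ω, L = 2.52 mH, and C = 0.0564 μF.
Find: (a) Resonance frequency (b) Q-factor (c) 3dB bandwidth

Step 1 — Resonance: ω₀ = 1/√(LC) = 1/√(0.00252·5.64e-08) = 8.388e+04 rad/s.
Step 2 — f₀ = ω₀/(2π) = 1.335e+04 Hz.
Step 3 — Series Q: Q = ω₀L/R = 8.388e+04·0.00252/15.5 = 13.64.
Step 4 — Bandwidth: Δω = ω₀/Q = 6151 rad/s; BW = Δω/(2π) = 978.9 Hz.

(a) f₀ = 1.335e+04 Hz  (b) Q = 13.64  (c) BW = 978.9 Hz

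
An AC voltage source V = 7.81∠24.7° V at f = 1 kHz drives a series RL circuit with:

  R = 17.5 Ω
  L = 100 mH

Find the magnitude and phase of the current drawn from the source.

Step 1 — Angular frequency: ω = 2π·f = 2π·1000 = 6283 rad/s.
Step 2 — Component impedances:
  R: Z = R = 17.5 Ω
  L: Z = jωL = j·6283·0.1 = 0 + j628.3 Ω
Step 3 — Series combination: Z_total = R + L = 17.5 + j628.3 Ω = 628.6∠88.4° Ω.
Step 4 — Source phasor: V = 7.81∠24.7° V = 7.095 + j3.264 V.
Step 5 — Ohm's law: I = V / Z_total = (7.095 + j3.264) / (17.5 + j628.3) = 0.005504 - j0.01114 A.
Step 6 — Convert to polar: |I| = 0.01243 A, ∠I = -63.7°.

I = 0.01243∠-63.7° A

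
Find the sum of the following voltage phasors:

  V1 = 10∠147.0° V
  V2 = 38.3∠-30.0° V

Step 1 — Convert each phasor to rectangular form:
  V1 = 10·(cos(147.0°) + j·sin(147.0°)) = -8.387 + j5.446 V
  V2 = 38.3·(cos(-30.0°) + j·sin(-30.0°)) = 33.17 - j19.15 V
Step 2 — Sum components: V_total = 24.78 - j13.7 V.
Step 3 — Convert to polar: |V_total| = 28.32 V, ∠V_total = -28.9°.

V_total = 28.32∠-28.9° V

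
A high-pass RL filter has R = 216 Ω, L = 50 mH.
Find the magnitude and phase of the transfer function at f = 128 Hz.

Step 1 — Angular frequency: ω = 2π·128 = 804.2 rad/s.
Step 2 — Transfer function: H(jω) = jωL/(R + jωL).
Step 3 — Numerator jωL = j·40.21; denominator R + jωL = 216 + j40.21.
Step 4 — H = 0.0335 + j0.1799.
Step 5 — Magnitude: |H| = 0.183 (-14.7 dB); phase: φ = 79.5°.

|H| = 0.183 (-14.7 dB), φ = 79.5°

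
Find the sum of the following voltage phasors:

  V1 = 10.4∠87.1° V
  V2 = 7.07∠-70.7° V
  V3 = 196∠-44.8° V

Step 1 — Convert each phasor to rectangular form:
  V1 = 10.4·(cos(87.1°) + j·sin(87.1°)) = 0.5262 + j10.39 V
  V2 = 7.07·(cos(-70.7°) + j·sin(-70.7°)) = 2.337 - j6.673 V
  V3 = 196·(cos(-44.8°) + j·sin(-44.8°)) = 139.1 - j138.1 V
Step 2 — Sum components: V_total = 141.9 - j134.4 V.
Step 3 — Convert to polar: |V_total| = 195.5 V, ∠V_total = -43.4°.

V_total = 195.5∠-43.4° V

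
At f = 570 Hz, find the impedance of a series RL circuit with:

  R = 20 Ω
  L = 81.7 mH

Step 1 — Angular frequency: ω = 2π·f = 2π·570 = 3581 rad/s.
Step 2 — Component impedances:
  R: Z = R = 20 Ω
  L: Z = jωL = j·3581·0.0817 = 0 + j292.6 Ω
Step 3 — Series combination: Z_total = R + L = 20 + j292.6 Ω = 293.3∠86.1° Ω.

Z = 20 + j292.6 Ω = 293.3∠86.1° Ω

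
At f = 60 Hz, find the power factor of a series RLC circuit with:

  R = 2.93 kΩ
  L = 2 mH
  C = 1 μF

Step 1 — Angular frequency: ω = 2π·f = 2π·60 = 377 rad/s.
Step 2 — Component impedances:
  R: Z = R = 2930 Ω
  L: Z = jωL = j·377·0.002 = 0 + j0.754 Ω
  C: Z = 1/(jωC) = -j/(ω·C) = 0 - j2653 Ω
Step 3 — Series combination: Z_total = R + L + C = 2930 - j2652 Ω = 3952∠-42.1° Ω.
Step 4 — Power factor: PF = cos(φ) = Re(Z)/|Z| = 2930/3952 = 0.7414.
Step 5 — Type: Im(Z) = -2652 ⇒ leading (phase φ = -42.1°).

PF = 0.7414 (leading, φ = -42.1°)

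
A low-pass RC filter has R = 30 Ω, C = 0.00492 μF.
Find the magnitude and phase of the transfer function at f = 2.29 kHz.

Step 1 — Angular frequency: ω = 2π·2290 = 1.439e+04 rad/s.
Step 2 — Transfer function: H(jω) = 1/(1 + jωRC).
Step 3 — Denominator: 1 + jωRC = 1 + j·1.439e+04·30·4.92e-09 = 1 + j0.002124.
Step 4 — H = 1 - j0.002124.
Step 5 — Magnitude: |H| = 1 (-0.0 dB); phase: φ = -0.1°.

|H| = 1 (-0.0 dB), φ = -0.1°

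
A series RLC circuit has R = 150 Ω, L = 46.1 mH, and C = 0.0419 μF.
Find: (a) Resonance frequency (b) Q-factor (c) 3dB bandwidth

Step 1 — Resonance condition Im(Z)=0 gives ω₀ = 1/√(LC).
Step 2 — ω₀ = 1/√(0.0461·4.19e-08) = 2.275e+04 rad/s.
Step 3 — f₀ = ω₀/(2π) = 3621 Hz.
Step 4 — Series Q: Q = ω₀L/R = 2.275e+04·0.0461/150 = 6.993.
Step 5 — 3dB bandwidth: Δω = ω₀/Q = 3254 rad/s; BW = Δω/(2π) = 517.9 Hz.

(a) f₀ = 3621 Hz  (b) Q = 6.993  (c) BW = 517.9 Hz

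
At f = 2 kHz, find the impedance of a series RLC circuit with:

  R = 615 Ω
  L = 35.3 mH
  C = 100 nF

Step 1 — Angular frequency: ω = 2π·f = 2π·2000 = 1.257e+04 rad/s.
Step 2 — Component impedances:
  R: Z = R = 615 Ω
  L: Z = jωL = j·1.257e+04·0.0353 = 0 + j443.6 Ω
  C: Z = 1/(jωC) = -j/(ω·C) = 0 - j795.8 Ω
Step 3 — Series combination: Z_total = R + L + C = 615 - j352.2 Ω = 708.7∠-29.8° Ω.

Z = 615 - j352.2 Ω = 708.7∠-29.8° Ω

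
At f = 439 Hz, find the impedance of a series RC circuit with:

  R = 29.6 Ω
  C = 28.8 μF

Step 1 — Angular frequency: ω = 2π·f = 2π·439 = 2758 rad/s.
Step 2 — Component impedances:
  R: Z = R = 29.6 Ω
  C: Z = 1/(jωC) = -j/(ω·C) = 0 - j12.59 Ω
Step 3 — Series combination: Z_total = R + C = 29.6 - j12.59 Ω = 32.17∠-23.0° Ω.

Z = 29.6 - j12.59 Ω = 32.17∠-23.0° Ω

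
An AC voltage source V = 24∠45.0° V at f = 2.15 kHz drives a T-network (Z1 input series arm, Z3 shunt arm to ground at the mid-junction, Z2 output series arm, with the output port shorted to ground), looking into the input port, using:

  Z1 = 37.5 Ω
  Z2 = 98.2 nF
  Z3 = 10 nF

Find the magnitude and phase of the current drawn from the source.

Step 1 — Angular frequency: ω = 2π·f = 2π·2150 = 1.351e+04 rad/s.
Step 2 — Component impedances:
  Z1: Z = R = 37.5 Ω
  Z2: Z = 1/(jωC) = -j/(ω·C) = 0 - j753.8 Ω
  Z3: Z = 1/(jωC) = -j/(ω·C) = 0 - j7403 Ω
Step 3 — With the output port shorted to ground, the output series arm Z2 runs from the junction to ground; the shunt arm Z3 also runs from the junction to ground. They appear in parallel: Z3 || Z2 = 0 - j684.2 Ω.
Step 4 — Series with input arm Z1: Z_in = Z1 + (Z3 || Z2) = 37.5 - j684.2 Ω = 685.2∠-86.9° Ω.
Step 5 — Source phasor: V = 24∠45.0° V = 16.97 + j16.97 V.
Step 6 — Ohm's law: I = V / Z_total = (16.97 + j16.97) / (37.5 - j684.2) = -0.02338 + j0.02609 A.
Step 7 — Convert to polar: |I| = 0.03503 A, ∠I = 131.9°.

I = 0.03503∠131.9° A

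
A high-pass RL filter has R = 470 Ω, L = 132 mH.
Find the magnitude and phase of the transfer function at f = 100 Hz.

Step 1 — Angular frequency: ω = 2π·100 = 628.3 rad/s.
Step 2 — Transfer function: H(jω) = jωL/(R + jωL).
Step 3 — Numerator jωL = j·82.94; denominator R + jωL = 470 + j82.94.
Step 4 — H = 0.0302 + j0.1711.
Step 5 — Magnitude: |H| = 0.1738 (-15.2 dB); phase: φ = 80.0°.

|H| = 0.1738 (-15.2 dB), φ = 80.0°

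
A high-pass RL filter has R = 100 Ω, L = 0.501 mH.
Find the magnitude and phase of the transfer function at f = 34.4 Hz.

Step 1 — Angular frequency: ω = 2π·34.4 = 216.1 rad/s.
Step 2 — Transfer function: H(jω) = jωL/(R + jωL).
Step 3 — Numerator jωL = j·0.1083; denominator R + jωL = 100 + j0.1083.
Step 4 — H = 1.173e-06 + j0.001083.
Step 5 — Magnitude: |H| = 0.001083 (-59.3 dB); phase: φ = 89.9°.

|H| = 0.001083 (-59.3 dB), φ = 89.9°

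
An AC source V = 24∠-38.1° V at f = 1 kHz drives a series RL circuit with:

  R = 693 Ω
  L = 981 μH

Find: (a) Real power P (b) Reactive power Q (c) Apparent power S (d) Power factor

Step 1 — Angular frequency: ω = 2π·f = 2π·1000 = 6283 rad/s.
Step 2 — Component impedances:
  R: Z = R = 693 Ω
  L: Z = jωL = j·6283·0.000981 = 0 + j6.164 Ω
Step 3 — Series combination: Z_total = R + L = 693 + j6.164 Ω = 693∠0.5° Ω.
Step 4 — Source phasor: V = 24∠-38.1° V = 18.89 - j14.81 V.
Step 5 — Current: I = V / Z = 0.02706 - j0.02161 A = 0.03463∠-38.6° A.
Step 6 — Complex power: S = V·I* = 0.8311 + j0.007392 VA.
Step 7 — Real power: P = Re(S) = 0.8311 W.
Step 8 — Reactive power: Q = Im(S) = 0.007392 VAR.
Step 9 — Apparent power: |S| = 0.8311 VA.
Step 10 — Power factor: PF = P/|S| = 1 (lagging).

(a) P = 0.8311 W  (b) Q = 0.007392 VAR  (c) S = 0.8311 VA  (d) PF = 1 (lagging)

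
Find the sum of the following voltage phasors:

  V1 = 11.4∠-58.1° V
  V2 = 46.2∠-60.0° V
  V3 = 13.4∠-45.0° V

Step 1 — Convert each phasor to rectangular form:
  V1 = 11.4·(cos(-58.1°) + j·sin(-58.1°)) = 6.024 - j9.678 V
  V2 = 46.2·(cos(-60.0°) + j·sin(-60.0°)) = 23.1 - j40.01 V
  V3 = 13.4·(cos(-45.0°) + j·sin(-45.0°)) = 9.475 - j9.475 V
Step 2 — Sum components: V_total = 38.6 - j59.16 V.
Step 3 — Convert to polar: |V_total| = 70.64 V, ∠V_total = -56.9°.

V_total = 70.64∠-56.9° V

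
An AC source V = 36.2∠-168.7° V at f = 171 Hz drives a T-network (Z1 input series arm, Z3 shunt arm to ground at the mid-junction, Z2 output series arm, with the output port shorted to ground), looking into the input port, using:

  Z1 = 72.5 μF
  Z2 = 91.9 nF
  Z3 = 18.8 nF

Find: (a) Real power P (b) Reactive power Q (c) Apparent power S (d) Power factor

Step 1 — Angular frequency: ω = 2π·f = 2π·171 = 1074 rad/s.
Step 2 — Component impedances:
  Z1: Z = 1/(jωC) = -j/(ω·C) = 0 - j12.84 Ω
  Z2: Z = 1/(jωC) = -j/(ω·C) = 0 - j1.013e+04 Ω
  Z3: Z = 1/(jωC) = -j/(ω·C) = 0 - j4.951e+04 Ω
Step 3 — With the output port shorted to ground, the output series arm Z2 runs from the junction to ground; the shunt arm Z3 also runs from the junction to ground. They appear in parallel: Z3 || Z2 = 0 - j8408 Ω.
Step 4 — Series with input arm Z1: Z_in = Z1 + (Z3 || Z2) = 0 - j8421 Ω = 8421∠-90.0° Ω.
Step 5 — Source phasor: V = 36.2∠-168.7° V = -35.5 - j7.093 V.
Step 6 — Current: I = V / Z = 0.0008424 - j0.004216 A = 0.004299∠-78.7° A.
Step 7 — Complex power: S = V·I* = 0 - j0.1556 VA.
Step 8 — Real power: P = Re(S) = 0 W.
Step 9 — Reactive power: Q = Im(S) = -0.1556 VAR.
Step 10 — Apparent power: |S| = 0.1556 VA.
Step 11 — Power factor: PF = P/|S| = 0 (leading).

(a) P = 0 W  (b) Q = -0.1556 VAR  (c) S = 0.1556 VA  (d) PF = 0 (leading)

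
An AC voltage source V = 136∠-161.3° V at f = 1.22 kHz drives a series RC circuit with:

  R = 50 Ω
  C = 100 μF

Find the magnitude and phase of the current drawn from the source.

Step 1 — Angular frequency: ω = 2π·f = 2π·1220 = 7665 rad/s.
Step 2 — Component impedances:
  R: Z = R = 50 Ω
  C: Z = 1/(jωC) = -j/(ω·C) = 0 - j1.305 Ω
Step 3 — Series combination: Z_total = R + C = 50 - j1.305 Ω = 50.02∠-1.5° Ω.
Step 4 — Source phasor: V = 136∠-161.3° V = -128.8 - j43.6 V.
Step 5 — Ohm's law: I = V / Z_total = (-128.8 - j43.6) / (50 - j1.305) = -2.552 - j0.9386 A.
Step 6 — Convert to polar: |I| = 2.719 A, ∠I = -159.8°.

I = 2.719∠-159.8° A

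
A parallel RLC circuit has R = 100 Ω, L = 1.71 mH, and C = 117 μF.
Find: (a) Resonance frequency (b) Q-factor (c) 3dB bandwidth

Step 1 — Resonance: ω₀ = 1/√(LC) = 1/√(0.00171·0.000117) = 2236 rad/s.
Step 2 — f₀ = ω₀/(2π) = 355.8 Hz.
Step 3 — Parallel Q: Q = R/(ω₀L) = 100/(2236·0.00171) = 26.16.
Step 4 — Bandwidth: Δω = ω₀/Q = 85.47 rad/s; BW = Δω/(2π) = 13.6 Hz.

(a) f₀ = 355.8 Hz  (b) Q = 26.16  (c) BW = 13.6 Hz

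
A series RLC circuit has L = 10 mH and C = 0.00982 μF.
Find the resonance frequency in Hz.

Step 1 — Resonance condition Im(Z)=0 gives ω₀ = 1/√(LC).
Step 2 — ω₀ = 1/√(0.01·9.82e-09) = 1.009e+05 rad/s.
Step 3 — f₀ = ω₀/(2π) = 1.606e+04 Hz.

f₀ = 1.606e+04 Hz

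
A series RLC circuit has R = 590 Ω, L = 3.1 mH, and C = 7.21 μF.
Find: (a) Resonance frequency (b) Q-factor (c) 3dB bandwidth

Step 1 — Resonance: ω₀ = 1/√(LC) = 1/√(0.0031·7.21e-06) = 6689 rad/s.
Step 2 — f₀ = ω₀/(2π) = 1065 Hz.
Step 3 — Series Q: Q = ω₀L/R = 6689·0.0031/590 = 0.03514.
Step 4 — Bandwidth: Δω = ω₀/Q = 1.903e+05 rad/s; BW = Δω/(2π) = 3.029e+04 Hz.

(a) f₀ = 1065 Hz  (b) Q = 0.03514  (c) BW = 3.029e+04 Hz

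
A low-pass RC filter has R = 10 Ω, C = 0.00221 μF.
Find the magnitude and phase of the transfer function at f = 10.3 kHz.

Step 1 — Angular frequency: ω = 2π·1.03e+04 = 6.472e+04 rad/s.
Step 2 — Transfer function: H(jω) = 1/(1 + jωRC).
Step 3 — Denominator: 1 + jωRC = 1 + j·6.472e+04·10·2.21e-09 = 1 + j0.00143.
Step 4 — H = 1 - j0.00143.
Step 5 — Magnitude: |H| = 1 (-0.0 dB); phase: φ = -0.1°.

|H| = 1 (-0.0 dB), φ = -0.1°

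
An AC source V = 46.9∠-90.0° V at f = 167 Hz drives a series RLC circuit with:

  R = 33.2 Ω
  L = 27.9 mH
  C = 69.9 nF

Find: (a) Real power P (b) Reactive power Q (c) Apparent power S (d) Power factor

Step 1 — Angular frequency: ω = 2π·f = 2π·167 = 1049 rad/s.
Step 2 — Component impedances:
  R: Z = R = 33.2 Ω
  L: Z = jωL = j·1049·0.0279 = 0 + j29.28 Ω
  C: Z = 1/(jωC) = -j/(ω·C) = 0 - j1.363e+04 Ω
Step 3 — Series combination: Z_total = R + L + C = 33.2 - j1.36e+04 Ω = 1.36e+04∠-89.9° Ω.
Step 4 — Source phasor: V = 46.9∠-90.0° V = 0 - j46.9 V.
Step 5 — Current: I = V / Z = 0.003447 - j8.412e-06 A = 0.003447∠-0.1° A.
Step 6 — Complex power: S = V·I* = 0.0003945 - j0.1617 VA.
Step 7 — Real power: P = Re(S) = 0.0003945 W.
Step 8 — Reactive power: Q = Im(S) = -0.1617 VAR.
Step 9 — Apparent power: |S| = 0.1617 VA.
Step 10 — Power factor: PF = P/|S| = 0.00244 (leading).

(a) P = 0.0003945 W  (b) Q = -0.1617 VAR  (c) S = 0.1617 VA  (d) PF = 0.00244 (leading)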